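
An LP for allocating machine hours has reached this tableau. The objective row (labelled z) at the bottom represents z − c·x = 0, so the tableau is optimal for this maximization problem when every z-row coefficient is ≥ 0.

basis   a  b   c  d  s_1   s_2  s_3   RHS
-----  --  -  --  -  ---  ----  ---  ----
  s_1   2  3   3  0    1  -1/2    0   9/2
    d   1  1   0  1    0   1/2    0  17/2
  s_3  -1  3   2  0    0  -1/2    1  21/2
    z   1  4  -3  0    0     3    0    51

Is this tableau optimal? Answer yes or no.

The z-row has a negative entry -3 in column c, so it is not optimal.

no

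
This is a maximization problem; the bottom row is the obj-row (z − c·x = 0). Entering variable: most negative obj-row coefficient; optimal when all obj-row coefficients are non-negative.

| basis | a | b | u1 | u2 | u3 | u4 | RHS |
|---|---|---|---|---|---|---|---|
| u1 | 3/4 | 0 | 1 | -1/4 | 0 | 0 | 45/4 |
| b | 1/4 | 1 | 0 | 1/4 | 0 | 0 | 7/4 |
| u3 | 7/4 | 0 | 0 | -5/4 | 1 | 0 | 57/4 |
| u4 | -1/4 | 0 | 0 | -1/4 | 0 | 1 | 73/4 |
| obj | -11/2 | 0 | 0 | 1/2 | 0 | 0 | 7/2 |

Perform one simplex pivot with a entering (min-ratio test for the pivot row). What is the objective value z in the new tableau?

42

Ratio test on column a — row 1: (45/4)/(3/4) = 15; row 2: (7/4)/(1/4) = 7; row 3: (57/4)/(7/4) = 57/7; row 4: entry -1/4 ≤ 0. Minimum is 7 at row 2 (b leaves); pivot element 1/4.
Pivot on row 2; the obj-row RHS becomes 7/2 − (-11/2)·7 = 42.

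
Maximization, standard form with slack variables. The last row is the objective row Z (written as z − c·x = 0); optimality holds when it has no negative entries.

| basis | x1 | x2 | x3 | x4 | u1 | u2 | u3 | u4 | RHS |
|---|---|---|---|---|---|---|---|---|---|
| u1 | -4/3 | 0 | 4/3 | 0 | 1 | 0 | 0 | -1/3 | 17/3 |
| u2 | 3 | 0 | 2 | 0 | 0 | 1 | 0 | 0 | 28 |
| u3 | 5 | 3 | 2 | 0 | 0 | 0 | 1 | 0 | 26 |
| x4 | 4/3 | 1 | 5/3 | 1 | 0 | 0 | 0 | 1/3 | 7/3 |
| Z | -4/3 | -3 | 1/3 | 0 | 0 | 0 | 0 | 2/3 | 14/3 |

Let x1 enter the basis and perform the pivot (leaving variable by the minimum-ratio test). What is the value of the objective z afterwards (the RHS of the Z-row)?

Ratio test on column x1 — row 1: entry -4/3 ≤ 0; row 2: 28/3 = 28/3; row 3: 26/5 = 26/5; row 4: (7/3)/(4/3) = 7/4. Minimum is 7/4 at row 4 (x4 leaves); pivot element 4/3.
Pivot on row 4; the Z-row RHS becomes 14/3 − (-4/3)·(7/4) = 7.

7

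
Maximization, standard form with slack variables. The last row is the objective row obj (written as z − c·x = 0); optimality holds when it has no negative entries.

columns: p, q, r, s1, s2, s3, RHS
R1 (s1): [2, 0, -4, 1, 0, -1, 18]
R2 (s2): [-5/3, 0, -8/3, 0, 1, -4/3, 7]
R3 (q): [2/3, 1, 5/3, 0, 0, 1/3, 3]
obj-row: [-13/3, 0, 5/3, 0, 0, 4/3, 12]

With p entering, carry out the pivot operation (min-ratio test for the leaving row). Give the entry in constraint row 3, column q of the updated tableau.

3/2

Ratio test on column p — row 1: 18/2 = 9; row 2: entry -5/3 ≤ 0; row 3: 3/(2/3) = 9/2. Minimum is 9/2 at row 3 (q leaves); pivot element 2/3.
Divide row 3 by 2/3; eliminate column p from the other rows.
In the new row 3, the q entry is the old entry divided by the pivot: 1/(2/3) = 3/2.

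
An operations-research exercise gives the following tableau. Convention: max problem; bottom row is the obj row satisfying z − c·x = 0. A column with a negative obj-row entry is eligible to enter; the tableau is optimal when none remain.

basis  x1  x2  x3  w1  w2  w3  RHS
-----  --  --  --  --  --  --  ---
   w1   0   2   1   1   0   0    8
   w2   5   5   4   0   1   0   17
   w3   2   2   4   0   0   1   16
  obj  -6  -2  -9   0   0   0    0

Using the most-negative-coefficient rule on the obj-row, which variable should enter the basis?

x3

Negative obj-row entries: x1: -6, x2: -2, x3: -9.
The most negative is -9 in column x3, so x3 enters.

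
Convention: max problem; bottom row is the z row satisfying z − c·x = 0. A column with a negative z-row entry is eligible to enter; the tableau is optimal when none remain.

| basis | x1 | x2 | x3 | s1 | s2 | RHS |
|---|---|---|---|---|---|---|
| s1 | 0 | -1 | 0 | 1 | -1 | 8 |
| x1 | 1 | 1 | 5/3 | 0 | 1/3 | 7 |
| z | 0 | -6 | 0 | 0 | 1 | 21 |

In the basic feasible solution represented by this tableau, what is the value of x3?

x3 is not in the basis, so in the current basic feasible solution x3 = 0.

0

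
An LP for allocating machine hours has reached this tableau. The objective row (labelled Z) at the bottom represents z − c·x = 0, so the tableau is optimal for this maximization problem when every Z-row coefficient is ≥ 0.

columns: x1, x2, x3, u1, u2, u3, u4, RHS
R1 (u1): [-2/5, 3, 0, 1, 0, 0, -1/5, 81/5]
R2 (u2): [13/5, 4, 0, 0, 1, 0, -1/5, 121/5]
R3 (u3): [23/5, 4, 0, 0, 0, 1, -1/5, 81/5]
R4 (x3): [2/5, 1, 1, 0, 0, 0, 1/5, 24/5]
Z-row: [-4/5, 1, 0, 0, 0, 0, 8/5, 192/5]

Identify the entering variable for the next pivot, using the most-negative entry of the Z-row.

Negative Z-row entries: x1: -4/5.
The most negative is -4/5 in column x1, so x1 enters.

x1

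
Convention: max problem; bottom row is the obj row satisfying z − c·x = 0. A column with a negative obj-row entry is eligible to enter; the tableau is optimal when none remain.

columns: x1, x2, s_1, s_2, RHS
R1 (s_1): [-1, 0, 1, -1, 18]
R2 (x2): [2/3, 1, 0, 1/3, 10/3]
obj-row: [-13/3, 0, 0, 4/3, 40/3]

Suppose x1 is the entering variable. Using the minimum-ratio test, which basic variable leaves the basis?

x2

Column x1 entries and ratios — s_1: -1 ≤ 0, skip; x2: (10/3)/(2/3) = 5.
Smallest ratio is 5 in the row of x2, so x2 leaves.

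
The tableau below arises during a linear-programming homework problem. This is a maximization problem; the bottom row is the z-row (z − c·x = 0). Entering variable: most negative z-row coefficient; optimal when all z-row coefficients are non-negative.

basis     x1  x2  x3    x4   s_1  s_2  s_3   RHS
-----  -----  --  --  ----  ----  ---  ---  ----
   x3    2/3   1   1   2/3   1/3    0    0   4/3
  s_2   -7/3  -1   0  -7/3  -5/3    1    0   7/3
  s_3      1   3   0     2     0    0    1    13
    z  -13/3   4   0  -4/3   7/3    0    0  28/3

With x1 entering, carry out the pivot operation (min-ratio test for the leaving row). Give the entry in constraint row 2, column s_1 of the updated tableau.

Ratio test on column x1 — row 1: (4/3)/(2/3) = 2; row 2: entry -7/3 ≤ 0; row 3: 13/1 = 13. Minimum is 2 at row 1 (x3 leaves); pivot element 2/3.
Divide row 1 by 2/3; eliminate column x1 from the other rows.
Row 2 update in column s_1: -5/3 − (-7/3)·(1/2) = -1/2.

-1/2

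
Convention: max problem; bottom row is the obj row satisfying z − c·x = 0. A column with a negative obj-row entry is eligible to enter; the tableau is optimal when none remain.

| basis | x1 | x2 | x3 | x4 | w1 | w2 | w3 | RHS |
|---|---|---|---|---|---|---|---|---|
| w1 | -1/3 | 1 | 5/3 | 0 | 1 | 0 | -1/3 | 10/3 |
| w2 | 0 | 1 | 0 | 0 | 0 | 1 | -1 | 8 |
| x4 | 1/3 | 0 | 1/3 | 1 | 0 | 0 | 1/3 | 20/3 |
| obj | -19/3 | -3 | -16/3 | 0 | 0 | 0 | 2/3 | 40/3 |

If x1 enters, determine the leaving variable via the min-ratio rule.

x4

Column x1 entries and ratios — w1: -1/3 ≤ 0, skip; w2: 0 ≤ 0, skip; x4: (20/3)/(1/3) = 20.
Smallest ratio is 20 in the row of x4, so x4 leaves.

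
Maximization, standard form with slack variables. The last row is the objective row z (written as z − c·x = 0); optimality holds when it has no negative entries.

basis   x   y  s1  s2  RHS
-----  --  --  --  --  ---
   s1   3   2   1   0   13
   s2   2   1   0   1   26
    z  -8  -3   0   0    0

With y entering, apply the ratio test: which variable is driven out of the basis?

Column y entries and ratios — s1: 13/2 = 13/2; s2: 26/1 = 26.
Smallest ratio is 13/2 in the row of s1, so s1 leaves.

s1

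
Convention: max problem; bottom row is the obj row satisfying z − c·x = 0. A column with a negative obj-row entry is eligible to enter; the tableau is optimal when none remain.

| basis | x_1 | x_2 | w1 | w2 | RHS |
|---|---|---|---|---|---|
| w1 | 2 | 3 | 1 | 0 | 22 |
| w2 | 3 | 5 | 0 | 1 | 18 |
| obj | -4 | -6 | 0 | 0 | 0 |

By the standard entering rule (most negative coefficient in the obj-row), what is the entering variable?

x_2

Negative obj-row entries: x_1: -4, x_2: -6.
The most negative is -6 in column x_2, so x_2 enters.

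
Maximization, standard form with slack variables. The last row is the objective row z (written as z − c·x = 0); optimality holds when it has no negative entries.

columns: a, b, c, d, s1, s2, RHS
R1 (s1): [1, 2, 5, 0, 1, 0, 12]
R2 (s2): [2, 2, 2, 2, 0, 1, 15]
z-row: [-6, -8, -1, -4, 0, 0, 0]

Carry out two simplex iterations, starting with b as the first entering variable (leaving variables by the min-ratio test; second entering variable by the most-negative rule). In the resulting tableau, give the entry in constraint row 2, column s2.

1/2

Ratio test on column b — row 1: 12/2 = 6; row 2: 15/2 = 15/2. Minimum is 6 at row 1 (s1 leaves); pivot element 2.
Divide row 1 by 2; eliminate column b from the other rows.
Second iteration: most negative z-row entry is -4 in column d, so d enters.
Ratio test on column d — row 1: entry 0 ≤ 0; row 2: 3/2 = 3/2. Minimum is 3/2 at row 2 (s2 leaves); pivot element 2.
Divide row 2 by 2; eliminate column d from the other rows.
After both pivots, the entry at constraint row 2, column s2 is 1/2.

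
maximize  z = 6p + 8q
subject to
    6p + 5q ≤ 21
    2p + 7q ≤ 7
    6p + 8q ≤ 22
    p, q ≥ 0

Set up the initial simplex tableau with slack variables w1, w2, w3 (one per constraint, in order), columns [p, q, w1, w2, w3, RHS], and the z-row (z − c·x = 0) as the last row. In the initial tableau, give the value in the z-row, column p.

-6

The z-row carries the negated objective coefficients: the p entry is -6.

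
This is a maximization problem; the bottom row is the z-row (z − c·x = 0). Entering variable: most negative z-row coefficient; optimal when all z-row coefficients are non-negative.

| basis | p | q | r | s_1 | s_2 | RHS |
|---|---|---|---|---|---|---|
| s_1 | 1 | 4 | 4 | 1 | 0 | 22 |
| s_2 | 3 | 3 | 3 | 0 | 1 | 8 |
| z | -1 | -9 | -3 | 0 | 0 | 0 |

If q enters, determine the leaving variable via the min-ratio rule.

Column q entries and ratios — s_1: 22/4 = 11/2; s_2: 8/3 = 8/3.
Smallest ratio is 8/3 in the row of s_2, so s_2 leaves.

s_2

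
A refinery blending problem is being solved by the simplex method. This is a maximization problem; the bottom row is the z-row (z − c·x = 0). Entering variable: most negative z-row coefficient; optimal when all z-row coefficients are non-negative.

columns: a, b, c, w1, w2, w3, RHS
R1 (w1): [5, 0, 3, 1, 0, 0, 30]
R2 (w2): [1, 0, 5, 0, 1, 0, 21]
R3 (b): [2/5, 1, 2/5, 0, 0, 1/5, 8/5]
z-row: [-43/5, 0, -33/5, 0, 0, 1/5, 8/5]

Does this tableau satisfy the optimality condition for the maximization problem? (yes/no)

no

The z-row has a negative entry -43/5 in column a, so it is not optimal.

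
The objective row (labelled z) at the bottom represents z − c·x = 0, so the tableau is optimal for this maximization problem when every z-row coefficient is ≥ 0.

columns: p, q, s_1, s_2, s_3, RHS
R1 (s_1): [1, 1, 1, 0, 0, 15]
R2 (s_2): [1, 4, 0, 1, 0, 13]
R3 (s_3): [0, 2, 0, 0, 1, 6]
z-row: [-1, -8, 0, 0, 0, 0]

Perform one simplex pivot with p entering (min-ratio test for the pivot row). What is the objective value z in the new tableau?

13

Ratio test on column p — row 1: 15/1 = 15; row 2: 13/1 = 13; row 3: entry 0 ≤ 0. Minimum is 13 at row 2 (s_2 leaves); pivot element 1.
Pivot on row 2; the z-row RHS becomes 0 − (-1)·13 = 13.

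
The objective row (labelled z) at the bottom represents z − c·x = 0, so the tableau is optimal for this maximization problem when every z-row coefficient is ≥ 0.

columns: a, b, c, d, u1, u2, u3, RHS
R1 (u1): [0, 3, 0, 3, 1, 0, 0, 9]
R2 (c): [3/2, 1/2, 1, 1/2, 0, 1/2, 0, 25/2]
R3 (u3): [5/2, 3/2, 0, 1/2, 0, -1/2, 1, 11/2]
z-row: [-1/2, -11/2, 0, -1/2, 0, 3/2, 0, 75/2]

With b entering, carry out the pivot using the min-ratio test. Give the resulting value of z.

54

Ratio test on column b — row 1: 9/3 = 3; row 2: (25/2)/(1/2) = 25; row 3: (11/2)/(3/2) = 11/3. Minimum is 3 at row 1 (u1 leaves); pivot element 3.
Pivot on row 1; the z-row RHS becomes 75/2 − (-11/2)·3 = 54.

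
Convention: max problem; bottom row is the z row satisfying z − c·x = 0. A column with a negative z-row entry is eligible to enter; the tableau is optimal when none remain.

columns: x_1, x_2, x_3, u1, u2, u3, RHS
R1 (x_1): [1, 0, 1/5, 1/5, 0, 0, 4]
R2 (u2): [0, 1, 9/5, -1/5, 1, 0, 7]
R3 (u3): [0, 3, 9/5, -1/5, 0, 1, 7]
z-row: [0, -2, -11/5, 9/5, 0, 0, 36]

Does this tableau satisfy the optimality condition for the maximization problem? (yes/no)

no

The z-row has a negative entry -11/5 in column x_3, so it is not optimal.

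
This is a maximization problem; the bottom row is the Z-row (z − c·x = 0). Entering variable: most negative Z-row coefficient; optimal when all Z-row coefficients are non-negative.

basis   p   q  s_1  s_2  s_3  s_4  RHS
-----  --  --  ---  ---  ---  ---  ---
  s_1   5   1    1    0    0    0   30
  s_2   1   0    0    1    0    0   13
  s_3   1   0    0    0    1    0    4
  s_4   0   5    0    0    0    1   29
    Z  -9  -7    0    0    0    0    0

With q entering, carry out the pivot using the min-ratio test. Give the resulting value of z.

203/5

Ratio test on column q — row 1: 30/1 = 30; row 2: entry 0 ≤ 0; row 3: entry 0 ≤ 0; row 4: 29/5 = 29/5. Minimum is 29/5 at row 4 (s_4 leaves); pivot element 5.
Pivot on row 4; the Z-row RHS becomes 0 − (-7)·(29/5) = 203/5.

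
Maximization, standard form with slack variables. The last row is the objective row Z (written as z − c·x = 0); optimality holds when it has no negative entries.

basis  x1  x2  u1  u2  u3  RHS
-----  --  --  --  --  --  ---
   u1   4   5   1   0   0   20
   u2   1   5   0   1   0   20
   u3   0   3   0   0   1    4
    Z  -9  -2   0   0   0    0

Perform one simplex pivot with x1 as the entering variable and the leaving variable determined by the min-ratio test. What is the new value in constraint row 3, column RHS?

Ratio test on column x1 — row 1: 20/4 = 5; row 2: 20/1 = 20; row 3: entry 0 ≤ 0. Minimum is 5 at row 1 (u1 leaves); pivot element 4.
Divide row 1 by 4; eliminate column x1 from the other rows.
Row 3 update in column RHS: 4 − 0·5 = 4.

4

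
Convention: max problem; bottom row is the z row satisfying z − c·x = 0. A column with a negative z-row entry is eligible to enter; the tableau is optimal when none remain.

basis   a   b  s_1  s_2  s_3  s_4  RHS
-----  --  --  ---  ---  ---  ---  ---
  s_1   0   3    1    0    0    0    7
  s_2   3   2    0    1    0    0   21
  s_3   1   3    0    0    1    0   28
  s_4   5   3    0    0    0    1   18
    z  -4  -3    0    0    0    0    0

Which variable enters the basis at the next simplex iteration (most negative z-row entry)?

Negative z-row entries: a: -4, b: -3.
The most negative is -4 in column a, so a enters.

a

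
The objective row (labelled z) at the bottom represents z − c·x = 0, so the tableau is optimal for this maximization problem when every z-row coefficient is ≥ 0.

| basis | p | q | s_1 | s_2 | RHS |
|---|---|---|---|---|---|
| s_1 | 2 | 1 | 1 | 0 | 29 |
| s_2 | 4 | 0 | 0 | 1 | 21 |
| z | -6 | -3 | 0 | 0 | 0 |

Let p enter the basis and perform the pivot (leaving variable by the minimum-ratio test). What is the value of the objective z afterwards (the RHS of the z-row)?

Ratio test on column p — row 1: 29/2 = 29/2; row 2: 21/4 = 21/4. Minimum is 21/4 at row 2 (s_2 leaves); pivot element 4.
Pivot on row 2; the z-row RHS becomes 0 − (-6)·(21/4) = 63/2.

63/2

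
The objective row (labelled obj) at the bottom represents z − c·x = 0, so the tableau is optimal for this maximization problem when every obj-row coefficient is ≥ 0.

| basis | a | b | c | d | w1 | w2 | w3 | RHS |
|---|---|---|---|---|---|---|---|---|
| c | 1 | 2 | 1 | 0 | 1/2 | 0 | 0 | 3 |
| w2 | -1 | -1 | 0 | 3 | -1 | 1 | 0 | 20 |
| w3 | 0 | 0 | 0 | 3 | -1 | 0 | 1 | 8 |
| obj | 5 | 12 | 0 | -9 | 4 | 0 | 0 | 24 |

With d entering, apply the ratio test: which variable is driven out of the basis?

w3

Column d entries and ratios — c: 0 ≤ 0, skip; w2: 20/3 = 20/3; w3: 8/3 = 8/3.
Smallest ratio is 8/3 in the row of w3, so w3 leaves.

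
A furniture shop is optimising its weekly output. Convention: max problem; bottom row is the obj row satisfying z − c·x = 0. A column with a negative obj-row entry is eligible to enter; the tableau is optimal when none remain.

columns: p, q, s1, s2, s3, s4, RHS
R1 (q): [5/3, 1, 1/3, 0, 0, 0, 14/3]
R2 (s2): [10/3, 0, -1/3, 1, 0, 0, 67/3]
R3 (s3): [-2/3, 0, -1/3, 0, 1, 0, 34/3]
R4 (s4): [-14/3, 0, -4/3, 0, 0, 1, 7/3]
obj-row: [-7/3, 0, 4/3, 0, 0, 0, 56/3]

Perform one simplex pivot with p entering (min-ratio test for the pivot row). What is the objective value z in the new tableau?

126/5

Ratio test on column p — row 1: (14/3)/(5/3) = 14/5; row 2: (67/3)/(10/3) = 67/10; row 3: entry -2/3 ≤ 0; row 4: entry -14/3 ≤ 0. Minimum is 14/5 at row 1 (q leaves); pivot element 5/3.
Pivot on row 1; the obj-row RHS becomes 56/3 − (-7/3)·(14/5) = 126/5.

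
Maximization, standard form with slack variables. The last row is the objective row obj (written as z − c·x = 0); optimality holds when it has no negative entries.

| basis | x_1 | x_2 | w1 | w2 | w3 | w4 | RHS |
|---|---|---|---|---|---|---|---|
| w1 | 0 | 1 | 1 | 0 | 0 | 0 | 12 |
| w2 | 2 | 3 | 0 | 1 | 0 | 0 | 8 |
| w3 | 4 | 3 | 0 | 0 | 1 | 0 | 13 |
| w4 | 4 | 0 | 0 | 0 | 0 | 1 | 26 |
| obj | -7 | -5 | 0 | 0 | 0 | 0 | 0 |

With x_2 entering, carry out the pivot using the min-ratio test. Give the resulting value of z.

40/3

Ratio test on column x_2 — row 1: 12/1 = 12; row 2: 8/3 = 8/3; row 3: 13/3 = 13/3; row 4: entry 0 ≤ 0. Minimum is 8/3 at row 2 (w2 leaves); pivot element 3.
Pivot on row 2; the obj-row RHS becomes 0 − (-5)·(8/3) = 40/3.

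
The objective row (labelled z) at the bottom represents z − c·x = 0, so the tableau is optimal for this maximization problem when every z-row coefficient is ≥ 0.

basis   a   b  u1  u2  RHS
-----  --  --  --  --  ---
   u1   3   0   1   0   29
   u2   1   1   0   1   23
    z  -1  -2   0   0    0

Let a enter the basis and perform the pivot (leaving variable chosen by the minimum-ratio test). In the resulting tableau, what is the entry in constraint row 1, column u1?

Ratio test on column a — row 1: 29/3 = 29/3; row 2: 23/1 = 23. Minimum is 29/3 at row 1 (u1 leaves); pivot element 3.
Divide row 1 by 3; eliminate column a from the other rows.
In the new row 1, the u1 entry is the old entry divided by the pivot: 1/3 = 1/3.

1/3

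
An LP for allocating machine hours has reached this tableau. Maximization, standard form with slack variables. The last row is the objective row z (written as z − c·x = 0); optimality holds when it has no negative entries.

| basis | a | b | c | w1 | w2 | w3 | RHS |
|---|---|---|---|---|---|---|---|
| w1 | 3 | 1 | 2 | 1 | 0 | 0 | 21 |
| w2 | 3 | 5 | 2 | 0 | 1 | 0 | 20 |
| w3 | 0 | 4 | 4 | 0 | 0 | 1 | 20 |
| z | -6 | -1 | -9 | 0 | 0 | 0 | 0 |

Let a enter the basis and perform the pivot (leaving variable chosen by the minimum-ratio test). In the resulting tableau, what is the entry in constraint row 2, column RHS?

20/3

Ratio test on column a — row 1: 21/3 = 7; row 2: 20/3 = 20/3; row 3: entry 0 ≤ 0. Minimum is 20/3 at row 2 (w2 leaves); pivot element 3.
Divide row 2 by 3; eliminate column a from the other rows.
In the new row 2, the RHS entry is the old entry divided by the pivot: 20/3 = 20/3.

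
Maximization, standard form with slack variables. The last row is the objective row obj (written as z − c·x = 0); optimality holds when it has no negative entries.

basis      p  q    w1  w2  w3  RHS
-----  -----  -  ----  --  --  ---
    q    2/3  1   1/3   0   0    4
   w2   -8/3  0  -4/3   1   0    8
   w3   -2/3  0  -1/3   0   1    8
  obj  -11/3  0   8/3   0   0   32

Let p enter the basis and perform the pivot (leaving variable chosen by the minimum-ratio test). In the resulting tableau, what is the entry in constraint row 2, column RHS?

Ratio test on column p — row 1: 4/(2/3) = 6; row 2: entry -8/3 ≤ 0; row 3: entry -2/3 ≤ 0. Minimum is 6 at row 1 (q leaves); pivot element 2/3.
Divide row 1 by 2/3; eliminate column p from the other rows.
Row 2 update in column RHS: 8 − (-8/3)·6 = 24.

24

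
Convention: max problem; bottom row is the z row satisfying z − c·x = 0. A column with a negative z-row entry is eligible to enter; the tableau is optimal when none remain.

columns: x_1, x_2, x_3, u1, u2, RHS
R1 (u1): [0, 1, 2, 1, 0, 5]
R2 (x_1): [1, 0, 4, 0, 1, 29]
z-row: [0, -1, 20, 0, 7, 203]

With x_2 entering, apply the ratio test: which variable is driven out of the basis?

u1

Column x_2 entries and ratios — u1: 5/1 = 5; x_1: 0 ≤ 0, skip.
Smallest ratio is 5 in the row of u1, so u1 leaves.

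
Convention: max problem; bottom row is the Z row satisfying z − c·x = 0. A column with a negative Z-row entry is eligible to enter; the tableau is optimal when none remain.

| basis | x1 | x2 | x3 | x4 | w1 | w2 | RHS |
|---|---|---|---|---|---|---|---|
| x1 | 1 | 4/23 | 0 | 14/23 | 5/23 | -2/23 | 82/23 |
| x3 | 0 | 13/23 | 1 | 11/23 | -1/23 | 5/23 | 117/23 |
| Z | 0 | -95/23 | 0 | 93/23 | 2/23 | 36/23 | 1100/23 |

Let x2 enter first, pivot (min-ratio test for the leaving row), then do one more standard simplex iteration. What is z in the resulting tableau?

87

Ratio test on column x2 — row 1: (82/23)/(4/23) = 41/2; row 2: (117/23)/(13/23) = 9. Minimum is 9 at row 2 (x3 leaves); pivot element 13/23.
Pivot on row 2; the Z-row RHS becomes 1100/23 − (-95/23)·9 = 85.
Next entering variable (most negative Z-row entry -3/13): w1.
Ratio test on column w1 — row 1: 2/(3/13) = 26/3; row 2: entry -1/13 ≤ 0. Minimum is 26/3 at row 1 (x1 leaves); pivot element 3/13.
After the second pivot the Z-row RHS is 85 − (-3/13)·(26/3) = 87.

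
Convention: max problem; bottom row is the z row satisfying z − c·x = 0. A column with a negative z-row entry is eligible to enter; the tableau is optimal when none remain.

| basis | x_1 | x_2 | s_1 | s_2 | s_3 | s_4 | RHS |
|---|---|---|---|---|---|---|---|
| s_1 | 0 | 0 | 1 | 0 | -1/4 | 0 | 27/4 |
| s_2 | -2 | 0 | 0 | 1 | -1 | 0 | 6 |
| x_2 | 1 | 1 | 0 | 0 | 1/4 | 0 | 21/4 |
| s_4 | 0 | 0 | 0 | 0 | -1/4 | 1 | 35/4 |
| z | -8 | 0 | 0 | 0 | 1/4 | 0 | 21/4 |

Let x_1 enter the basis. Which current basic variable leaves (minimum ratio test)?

Column x_1 entries and ratios — s_1: 0 ≤ 0, skip; s_2: -2 ≤ 0, skip; x_2: (21/4)/1 = 21/4; s_4: 0 ≤ 0, skip.
Smallest ratio is 21/4 in the row of x_2, so x_2 leaves.

x_2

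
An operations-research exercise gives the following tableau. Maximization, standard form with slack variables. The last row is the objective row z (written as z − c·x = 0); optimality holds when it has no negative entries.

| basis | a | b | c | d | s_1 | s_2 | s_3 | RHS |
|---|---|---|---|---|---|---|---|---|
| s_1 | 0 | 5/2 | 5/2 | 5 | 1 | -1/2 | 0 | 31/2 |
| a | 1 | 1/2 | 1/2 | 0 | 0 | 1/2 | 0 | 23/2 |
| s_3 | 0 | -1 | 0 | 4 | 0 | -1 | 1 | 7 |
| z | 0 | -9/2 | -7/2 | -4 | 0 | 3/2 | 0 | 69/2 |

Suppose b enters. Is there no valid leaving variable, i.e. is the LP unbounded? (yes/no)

Column b has positive entries in row(s) 1, 2, so the ratio test bounds it — not unbounded.

no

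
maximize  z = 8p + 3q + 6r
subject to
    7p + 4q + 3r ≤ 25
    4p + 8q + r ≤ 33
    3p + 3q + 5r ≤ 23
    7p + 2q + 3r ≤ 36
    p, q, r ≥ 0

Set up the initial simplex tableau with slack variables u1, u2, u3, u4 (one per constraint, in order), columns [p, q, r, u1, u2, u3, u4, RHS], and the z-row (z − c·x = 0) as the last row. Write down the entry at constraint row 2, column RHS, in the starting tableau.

33

The RHS of constraint 2 is b_2 = 33.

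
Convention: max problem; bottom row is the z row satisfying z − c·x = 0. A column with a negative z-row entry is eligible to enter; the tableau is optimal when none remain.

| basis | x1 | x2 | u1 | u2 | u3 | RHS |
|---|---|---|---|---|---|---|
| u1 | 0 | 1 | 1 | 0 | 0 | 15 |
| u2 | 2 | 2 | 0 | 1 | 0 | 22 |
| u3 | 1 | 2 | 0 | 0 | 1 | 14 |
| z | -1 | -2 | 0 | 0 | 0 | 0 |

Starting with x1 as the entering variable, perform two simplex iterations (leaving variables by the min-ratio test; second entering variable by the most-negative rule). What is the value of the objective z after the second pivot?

14

Ratio test on column x1 — row 1: entry 0 ≤ 0; row 2: 22/2 = 11; row 3: 14/1 = 14. Minimum is 11 at row 2 (u2 leaves); pivot element 2.
Pivot on row 2; the z-row RHS becomes 0 − (-1)·11 = 11.
Next entering variable (most negative z-row entry -1): x2.
Ratio test on column x2 — row 1: 15/1 = 15; row 2: 11/1 = 11; row 3: 3/1 = 3. Minimum is 3 at row 3 (u3 leaves); pivot element 1.
After the second pivot the z-row RHS is 11 − (-1)·3 = 14.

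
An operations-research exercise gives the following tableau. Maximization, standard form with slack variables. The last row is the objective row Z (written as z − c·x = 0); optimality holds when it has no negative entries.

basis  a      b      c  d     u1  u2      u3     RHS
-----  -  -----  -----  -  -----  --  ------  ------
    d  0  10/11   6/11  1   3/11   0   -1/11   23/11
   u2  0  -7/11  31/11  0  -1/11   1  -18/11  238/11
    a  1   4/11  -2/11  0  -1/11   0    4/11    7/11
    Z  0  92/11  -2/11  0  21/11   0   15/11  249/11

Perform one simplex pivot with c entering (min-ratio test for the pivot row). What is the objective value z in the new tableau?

70/3

Ratio test on column c — row 1: (23/11)/(6/11) = 23/6; row 2: (238/11)/(31/11) = 238/31; row 3: entry -2/11 ≤ 0. Minimum is 23/6 at row 1 (d leaves); pivot element 6/11.
Pivot on row 1; the Z-row RHS becomes 249/11 − (-2/11)·(23/6) = 70/3.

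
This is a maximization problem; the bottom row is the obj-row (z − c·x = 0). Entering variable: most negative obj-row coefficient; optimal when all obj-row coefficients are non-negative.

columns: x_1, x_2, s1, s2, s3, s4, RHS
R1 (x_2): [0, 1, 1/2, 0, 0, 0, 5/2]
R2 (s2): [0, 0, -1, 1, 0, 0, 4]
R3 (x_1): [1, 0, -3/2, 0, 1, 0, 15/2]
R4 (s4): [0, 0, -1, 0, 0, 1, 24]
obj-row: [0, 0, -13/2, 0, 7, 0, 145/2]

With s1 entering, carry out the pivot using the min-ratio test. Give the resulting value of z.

Ratio test on column s1 — row 1: (5/2)/(1/2) = 5; row 2: entry -1 ≤ 0; row 3: entry -3/2 ≤ 0; row 4: entry -1 ≤ 0. Minimum is 5 at row 1 (x_2 leaves); pivot element 1/2.
Pivot on row 1; the obj-row RHS becomes 145/2 − (-13/2)·5 = 105.

105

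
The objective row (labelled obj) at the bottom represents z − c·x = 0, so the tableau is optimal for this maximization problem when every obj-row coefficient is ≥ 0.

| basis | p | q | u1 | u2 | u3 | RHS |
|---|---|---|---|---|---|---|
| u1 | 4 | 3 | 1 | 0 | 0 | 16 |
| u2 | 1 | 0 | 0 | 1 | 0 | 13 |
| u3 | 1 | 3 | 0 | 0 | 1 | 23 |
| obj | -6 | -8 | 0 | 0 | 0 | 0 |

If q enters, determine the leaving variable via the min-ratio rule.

u1

Column q entries and ratios — u1: 16/3 = 16/3; u2: 0 ≤ 0, skip; u3: 23/3 = 23/3.
Smallest ratio is 16/3 in the row of u1, so u1 leaves.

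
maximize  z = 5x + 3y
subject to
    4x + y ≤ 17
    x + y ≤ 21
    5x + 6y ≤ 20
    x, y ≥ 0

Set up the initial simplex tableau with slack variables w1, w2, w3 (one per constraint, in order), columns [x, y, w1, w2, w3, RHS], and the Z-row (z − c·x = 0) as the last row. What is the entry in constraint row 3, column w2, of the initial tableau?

Slack w2 belongs to constraint 2; its column is the unit vector e_2, so the entry in row 3 is 0.

0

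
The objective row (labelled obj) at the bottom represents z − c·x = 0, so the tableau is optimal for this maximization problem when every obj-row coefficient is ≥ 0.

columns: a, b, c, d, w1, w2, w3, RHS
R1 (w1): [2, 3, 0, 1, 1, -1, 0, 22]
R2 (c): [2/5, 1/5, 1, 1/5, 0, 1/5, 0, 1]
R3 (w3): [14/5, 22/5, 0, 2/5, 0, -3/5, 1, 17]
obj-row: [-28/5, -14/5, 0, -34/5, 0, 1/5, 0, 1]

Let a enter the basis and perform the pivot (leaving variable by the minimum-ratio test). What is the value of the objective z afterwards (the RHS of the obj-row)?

15

Ratio test on column a — row 1: 22/2 = 11; row 2: 1/(2/5) = 5/2; row 3: 17/(14/5) = 85/14. Minimum is 5/2 at row 2 (c leaves); pivot element 2/5.
Pivot on row 2; the obj-row RHS becomes 1 − (-28/5)·(5/2) = 15.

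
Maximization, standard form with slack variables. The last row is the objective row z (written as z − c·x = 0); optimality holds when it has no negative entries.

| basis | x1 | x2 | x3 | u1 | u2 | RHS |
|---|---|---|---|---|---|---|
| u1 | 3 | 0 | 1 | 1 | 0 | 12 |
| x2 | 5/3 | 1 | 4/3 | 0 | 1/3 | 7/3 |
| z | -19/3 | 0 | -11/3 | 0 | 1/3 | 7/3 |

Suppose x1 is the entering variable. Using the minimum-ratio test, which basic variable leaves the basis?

x2

Column x1 entries and ratios — u1: 12/3 = 4; x2: (7/3)/(5/3) = 7/5.
Smallest ratio is 7/5 in the row of x2, so x2 leaves.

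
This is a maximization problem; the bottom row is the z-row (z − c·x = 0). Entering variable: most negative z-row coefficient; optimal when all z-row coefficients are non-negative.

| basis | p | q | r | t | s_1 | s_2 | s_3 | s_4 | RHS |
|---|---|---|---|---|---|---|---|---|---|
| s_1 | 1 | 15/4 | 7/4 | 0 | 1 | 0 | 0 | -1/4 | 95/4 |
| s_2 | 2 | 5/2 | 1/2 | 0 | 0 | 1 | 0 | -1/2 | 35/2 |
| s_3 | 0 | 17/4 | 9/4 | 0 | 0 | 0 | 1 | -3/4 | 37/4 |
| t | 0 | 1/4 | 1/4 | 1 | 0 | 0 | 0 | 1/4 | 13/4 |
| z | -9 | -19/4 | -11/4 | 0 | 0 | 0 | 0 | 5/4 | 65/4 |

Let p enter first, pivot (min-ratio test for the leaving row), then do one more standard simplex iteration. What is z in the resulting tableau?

Ratio test on column p — row 1: (95/4)/1 = 95/4; row 2: (35/2)/2 = 35/4; row 3: entry 0 ≤ 0; row 4: entry 0 ≤ 0. Minimum is 35/4 at row 2 (s_2 leaves); pivot element 2.
Pivot on row 2; the z-row RHS becomes 65/4 − (-9)·(35/4) = 95.
Next entering variable (most negative z-row entry -1): s_4.
Ratio test on column s_4 — row 1: entry 0 ≤ 0; row 2: entry -1/4 ≤ 0; row 3: entry -3/4 ≤ 0; row 4: (13/4)/(1/4) = 13. Minimum is 13 at row 4 (t leaves); pivot element 1/4.
After the second pivot the z-row RHS is 95 − (-1)·13 = 108.

108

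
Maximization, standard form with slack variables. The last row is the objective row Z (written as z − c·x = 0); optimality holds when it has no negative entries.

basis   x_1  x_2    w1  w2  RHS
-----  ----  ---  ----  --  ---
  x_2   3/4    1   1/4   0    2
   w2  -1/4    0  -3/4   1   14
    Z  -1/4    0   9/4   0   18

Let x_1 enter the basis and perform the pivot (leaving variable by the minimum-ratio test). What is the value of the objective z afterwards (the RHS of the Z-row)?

Ratio test on column x_1 — row 1: 2/(3/4) = 8/3; row 2: entry -1/4 ≤ 0. Minimum is 8/3 at row 1 (x_2 leaves); pivot element 3/4.
Pivot on row 1; the Z-row RHS becomes 18 − (-1/4)·(8/3) = 56/3.

56/3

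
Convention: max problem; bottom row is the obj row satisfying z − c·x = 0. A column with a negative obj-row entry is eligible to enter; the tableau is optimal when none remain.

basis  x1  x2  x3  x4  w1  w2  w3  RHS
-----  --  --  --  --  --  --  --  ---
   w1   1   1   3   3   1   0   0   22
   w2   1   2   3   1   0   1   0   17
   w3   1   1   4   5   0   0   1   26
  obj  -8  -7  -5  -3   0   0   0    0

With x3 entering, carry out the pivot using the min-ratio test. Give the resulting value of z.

85/3

Ratio test on column x3 — row 1: 22/3 = 22/3; row 2: 17/3 = 17/3; row 3: 26/4 = 13/2. Minimum is 17/3 at row 2 (w2 leaves); pivot element 3.
Pivot on row 2; the obj-row RHS becomes 0 − (-5)·(17/3) = 85/3.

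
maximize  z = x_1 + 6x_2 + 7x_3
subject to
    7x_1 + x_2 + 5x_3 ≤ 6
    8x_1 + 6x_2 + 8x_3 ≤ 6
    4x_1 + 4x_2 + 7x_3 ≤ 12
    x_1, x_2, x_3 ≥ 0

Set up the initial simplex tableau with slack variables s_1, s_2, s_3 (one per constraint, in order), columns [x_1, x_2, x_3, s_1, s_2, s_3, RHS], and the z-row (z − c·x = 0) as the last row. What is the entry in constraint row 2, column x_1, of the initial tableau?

Constraint 2 has coefficient 8 on x_1.

8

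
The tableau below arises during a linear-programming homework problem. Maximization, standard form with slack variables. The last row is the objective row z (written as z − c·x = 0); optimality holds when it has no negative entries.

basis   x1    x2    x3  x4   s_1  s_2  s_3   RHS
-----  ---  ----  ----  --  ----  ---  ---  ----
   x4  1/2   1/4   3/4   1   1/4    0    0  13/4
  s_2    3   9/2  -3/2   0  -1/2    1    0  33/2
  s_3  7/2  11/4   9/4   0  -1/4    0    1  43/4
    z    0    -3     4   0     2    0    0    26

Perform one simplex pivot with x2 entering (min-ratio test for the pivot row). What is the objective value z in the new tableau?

37

Ratio test on column x2 — row 1: (13/4)/(1/4) = 13; row 2: (33/2)/(9/2) = 11/3; row 3: (43/4)/(11/4) = 43/11. Minimum is 11/3 at row 2 (s_2 leaves); pivot element 9/2.
Pivot on row 2; the z-row RHS becomes 26 − (-3)·(11/3) = 37.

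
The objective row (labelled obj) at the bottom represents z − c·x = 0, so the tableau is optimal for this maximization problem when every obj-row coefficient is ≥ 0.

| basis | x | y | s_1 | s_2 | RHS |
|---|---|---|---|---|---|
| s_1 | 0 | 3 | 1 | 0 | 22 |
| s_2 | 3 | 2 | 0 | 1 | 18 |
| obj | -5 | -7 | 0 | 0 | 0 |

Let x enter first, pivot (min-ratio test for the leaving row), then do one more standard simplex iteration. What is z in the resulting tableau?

Ratio test on column x — row 1: entry 0 ≤ 0; row 2: 18/3 = 6. Minimum is 6 at row 2 (s_2 leaves); pivot element 3.
Pivot on row 2; the obj-row RHS becomes 0 − (-5)·6 = 30.
Next entering variable (most negative obj-row entry -11/3): y.
Ratio test on column y — row 1: 22/3 = 22/3; row 2: 6/(2/3) = 9. Minimum is 22/3 at row 1 (s_1 leaves); pivot element 3.
After the second pivot the obj-row RHS is 30 − (-11/3)·(22/3) = 512/9.

512/9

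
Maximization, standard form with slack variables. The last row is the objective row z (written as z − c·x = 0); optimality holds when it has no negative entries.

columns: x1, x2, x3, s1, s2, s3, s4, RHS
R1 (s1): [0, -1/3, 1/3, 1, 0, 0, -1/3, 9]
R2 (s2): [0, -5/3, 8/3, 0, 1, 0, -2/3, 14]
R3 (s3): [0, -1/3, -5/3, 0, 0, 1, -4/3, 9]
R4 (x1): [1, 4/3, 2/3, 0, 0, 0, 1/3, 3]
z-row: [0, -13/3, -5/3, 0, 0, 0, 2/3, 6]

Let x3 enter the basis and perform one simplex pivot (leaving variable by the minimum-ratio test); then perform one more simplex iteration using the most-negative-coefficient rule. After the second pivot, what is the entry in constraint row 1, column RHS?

Ratio test on column x3 — row 1: 9/(1/3) = 27; row 2: 14/(8/3) = 21/4; row 3: entry -5/3 ≤ 0; row 4: 3/(2/3) = 9/2. Minimum is 9/2 at row 4 (x1 leaves); pivot element 2/3.
Divide row 4 by 2/3; eliminate column x3 from the other rows.
Second iteration: most negative z-row entry is -1 in column x2, so x2 enters.
Ratio test on column x2 — row 1: entry -1 ≤ 0; row 2: entry -7 ≤ 0; row 3: (33/2)/3 = 11/2; row 4: (9/2)/2 = 9/4. Minimum is 9/4 at row 4 (x3 leaves); pivot element 2.
Divide row 4 by 2; eliminate column x2 from the other rows.
After both pivots, the entry at constraint row 1, column RHS is 39/4.

39/4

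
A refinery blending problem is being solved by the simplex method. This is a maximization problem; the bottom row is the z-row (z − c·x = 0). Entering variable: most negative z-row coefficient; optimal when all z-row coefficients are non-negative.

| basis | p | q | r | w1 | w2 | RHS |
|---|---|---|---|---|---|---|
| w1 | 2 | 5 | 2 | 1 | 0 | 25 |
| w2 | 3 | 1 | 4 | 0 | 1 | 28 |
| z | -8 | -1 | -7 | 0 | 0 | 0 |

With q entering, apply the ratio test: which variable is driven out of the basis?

w1

Column q entries and ratios — w1: 25/5 = 5; w2: 28/1 = 28.
Smallest ratio is 5 in the row of w1, so w1 leaves.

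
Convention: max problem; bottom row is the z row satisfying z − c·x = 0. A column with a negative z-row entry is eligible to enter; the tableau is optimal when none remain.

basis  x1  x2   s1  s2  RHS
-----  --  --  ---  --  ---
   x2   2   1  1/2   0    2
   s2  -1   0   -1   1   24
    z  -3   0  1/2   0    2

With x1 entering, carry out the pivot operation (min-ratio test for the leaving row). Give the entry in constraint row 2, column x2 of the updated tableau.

1/2

Ratio test on column x1 — row 1: 2/2 = 1; row 2: entry -1 ≤ 0. Minimum is 1 at row 1 (x2 leaves); pivot element 2.
Divide row 1 by 2; eliminate column x1 from the other rows.
Row 2 update in column x2: 0 − (-1)·(1/2) = 1/2.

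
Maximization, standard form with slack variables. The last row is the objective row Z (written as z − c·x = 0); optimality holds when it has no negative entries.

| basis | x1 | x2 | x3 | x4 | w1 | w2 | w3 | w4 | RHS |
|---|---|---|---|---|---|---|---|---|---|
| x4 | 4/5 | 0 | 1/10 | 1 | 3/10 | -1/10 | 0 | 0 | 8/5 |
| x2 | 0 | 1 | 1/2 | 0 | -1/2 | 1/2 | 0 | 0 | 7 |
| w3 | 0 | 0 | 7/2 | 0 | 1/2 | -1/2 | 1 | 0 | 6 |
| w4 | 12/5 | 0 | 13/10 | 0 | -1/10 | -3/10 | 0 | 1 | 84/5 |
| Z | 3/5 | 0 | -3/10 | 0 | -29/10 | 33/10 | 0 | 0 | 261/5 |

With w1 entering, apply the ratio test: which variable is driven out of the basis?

Column w1 entries and ratios — x4: (8/5)/(3/10) = 16/3; x2: -1/2 ≤ 0, skip; w3: 6/(1/2) = 12; w4: -1/10 ≤ 0, skip.
Smallest ratio is 16/3 in the row of x4, so x4 leaves.

x4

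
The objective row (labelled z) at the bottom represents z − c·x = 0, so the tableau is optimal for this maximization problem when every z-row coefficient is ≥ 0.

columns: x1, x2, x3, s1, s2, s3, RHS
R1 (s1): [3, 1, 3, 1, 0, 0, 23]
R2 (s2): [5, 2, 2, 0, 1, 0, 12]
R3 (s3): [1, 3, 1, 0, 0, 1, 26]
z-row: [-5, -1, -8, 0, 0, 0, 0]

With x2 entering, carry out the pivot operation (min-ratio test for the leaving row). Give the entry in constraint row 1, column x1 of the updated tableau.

Ratio test on column x2 — row 1: 23/1 = 23; row 2: 12/2 = 6; row 3: 26/3 = 26/3. Minimum is 6 at row 2 (s2 leaves); pivot element 2.
Divide row 2 by 2; eliminate column x2 from the other rows.
Row 1 update in column x1: 3 − 1·(5/2) = 1/2.

1/2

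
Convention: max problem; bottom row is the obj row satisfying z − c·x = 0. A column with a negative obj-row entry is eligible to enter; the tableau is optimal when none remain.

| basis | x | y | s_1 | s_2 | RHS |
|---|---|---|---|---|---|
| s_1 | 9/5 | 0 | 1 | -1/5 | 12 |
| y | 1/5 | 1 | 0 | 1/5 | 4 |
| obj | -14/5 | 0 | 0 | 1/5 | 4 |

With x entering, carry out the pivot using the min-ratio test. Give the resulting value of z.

Ratio test on column x — row 1: 12/(9/5) = 20/3; row 2: 4/(1/5) = 20. Minimum is 20/3 at row 1 (s_1 leaves); pivot element 9/5.
Pivot on row 1; the obj-row RHS becomes 4 − (-14/5)·(20/3) = 68/3.

68/3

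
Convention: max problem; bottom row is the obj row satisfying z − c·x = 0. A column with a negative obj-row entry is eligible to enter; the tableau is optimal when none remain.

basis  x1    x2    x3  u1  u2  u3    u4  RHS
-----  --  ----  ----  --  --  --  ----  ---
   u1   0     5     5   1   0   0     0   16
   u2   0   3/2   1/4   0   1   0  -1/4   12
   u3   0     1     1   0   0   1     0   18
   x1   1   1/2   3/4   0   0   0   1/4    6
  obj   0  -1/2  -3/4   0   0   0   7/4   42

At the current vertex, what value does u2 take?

u2 is basic (row 2); its value is the RHS of that row, 12.

12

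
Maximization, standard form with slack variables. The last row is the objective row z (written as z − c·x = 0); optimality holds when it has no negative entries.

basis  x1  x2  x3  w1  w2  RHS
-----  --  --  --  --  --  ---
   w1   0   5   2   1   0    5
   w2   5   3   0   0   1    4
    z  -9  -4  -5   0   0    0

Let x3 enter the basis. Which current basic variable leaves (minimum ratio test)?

Column x3 entries and ratios — w1: 5/2 = 5/2; w2: 0 ≤ 0, skip.
Smallest ratio is 5/2 in the row of w1, so w1 leaves.

w1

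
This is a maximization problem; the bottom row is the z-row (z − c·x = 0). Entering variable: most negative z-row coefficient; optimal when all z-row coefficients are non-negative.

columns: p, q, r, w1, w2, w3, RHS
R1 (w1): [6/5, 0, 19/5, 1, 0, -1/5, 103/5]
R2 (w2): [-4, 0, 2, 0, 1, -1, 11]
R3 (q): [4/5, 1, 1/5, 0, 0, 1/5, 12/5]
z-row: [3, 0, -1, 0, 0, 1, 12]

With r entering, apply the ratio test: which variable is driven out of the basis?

Column r entries and ratios — w1: (103/5)/(19/5) = 103/19; w2: 11/2 = 11/2; q: (12/5)/(1/5) = 12.
Smallest ratio is 103/19 in the row of w1, so w1 leaves.

w1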